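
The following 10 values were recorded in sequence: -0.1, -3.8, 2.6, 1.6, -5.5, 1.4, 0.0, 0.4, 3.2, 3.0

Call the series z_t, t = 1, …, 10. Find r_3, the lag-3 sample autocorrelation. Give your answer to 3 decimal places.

0.364

Mean z̄ = (-0.1 − 3.8 + 2.6 + 1.6 − 5.5 + 1.4 + 0.0 + 0.4 + 3.2 + 3.0)/10 = 0.2800
Numerator Σ_{t=1}^{7}(z_t−z̄)(z_{t+3}−z̄) = 27.1248
Denominator Σ(z_t−z̄)² = 74.5960
r_3 = 27.1248 / 74.5960 = 0.364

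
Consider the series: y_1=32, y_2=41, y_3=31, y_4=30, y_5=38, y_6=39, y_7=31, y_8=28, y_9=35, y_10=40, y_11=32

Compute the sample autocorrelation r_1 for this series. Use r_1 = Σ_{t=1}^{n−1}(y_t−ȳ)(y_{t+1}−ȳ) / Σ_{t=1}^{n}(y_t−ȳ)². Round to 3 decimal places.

-0.147

Mean ȳ = (32 + 41 + 31 + 30 + 38 + 39 + 31 + 28 + 35 + 40 + 32)/11 = 34.2727
Numerator Σ_{t=1}^{10}(y_t−ȳ)(y_{t+1}−ȳ) = -29.9835
Denominator Σ(y_t−ȳ)² = 204.1818
r_1 = -29.9835 / 204.1818 = -0.147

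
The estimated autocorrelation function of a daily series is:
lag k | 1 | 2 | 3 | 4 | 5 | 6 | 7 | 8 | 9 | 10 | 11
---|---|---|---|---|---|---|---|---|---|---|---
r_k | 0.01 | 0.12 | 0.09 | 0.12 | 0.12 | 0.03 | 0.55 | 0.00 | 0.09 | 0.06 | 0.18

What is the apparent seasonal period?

The largest autocorrelation is r_7 = 0.55; the remaining lags stay at or below 0.18.
The dominant spike at lag 7 indicates a seasonal period of 7.

7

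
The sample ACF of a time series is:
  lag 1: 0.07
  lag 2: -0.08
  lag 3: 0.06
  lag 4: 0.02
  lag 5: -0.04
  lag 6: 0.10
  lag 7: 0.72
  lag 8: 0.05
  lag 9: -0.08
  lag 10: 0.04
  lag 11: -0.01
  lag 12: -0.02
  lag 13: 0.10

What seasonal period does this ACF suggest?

7

The largest autocorrelation is r_7 = 0.72; the remaining lags stay at or below 0.10.
The dominant spike at lag 7 indicates a seasonal period of 7.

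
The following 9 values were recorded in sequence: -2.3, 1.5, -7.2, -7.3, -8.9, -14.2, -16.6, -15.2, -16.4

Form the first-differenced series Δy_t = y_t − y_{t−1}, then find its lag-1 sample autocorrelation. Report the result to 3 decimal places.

-0.461

First differences Δy: 3.8, -8.7, -0.1, -1.6, -5.3, -2.4, 1.4, -1.2
Mean of differences = -1.7625
Numerator Σ(Δy_t−Δȳ)(Δy_{t+1}−Δȳ) = -48.4102
Denominator Σ(Δy_t−Δȳ)² = 105.0988
r_1(Δy) = -48.4102 / 105.0988 = -0.461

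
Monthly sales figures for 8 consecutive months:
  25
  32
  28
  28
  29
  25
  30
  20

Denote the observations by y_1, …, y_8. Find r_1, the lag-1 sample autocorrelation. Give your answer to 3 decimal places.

Mean ȳ = (25 + 32 + 28 + 28 + 29 + 25 + 30 + 20)/8 = 27.1250
Deviations from mean: -2.1250, 4.8750, 0.8750, 0.8750, 1.8750, -2.1250, 2.8750, -7.1250
Σ(y_t−ȳ)(y_{t+1}−ȳ) = (-10.3594) + (4.2656) + (0.7656) + (1.6406) + (-3.9844) + (-6.1094) + (-20.4844) = -34.2656
Denominator Σ(y_t−ȳ)² = 96.8750
r_1 = -34.2656 / 96.8750 = -0.354

-0.354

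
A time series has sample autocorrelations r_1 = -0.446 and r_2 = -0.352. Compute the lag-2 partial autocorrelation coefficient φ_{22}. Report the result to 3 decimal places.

-0.688

φ_{22} = (r_2 − r_1²) / (1 − r_1²)
r_1² = (-0.446)² = 0.198916
Numerator = -0.352 − 0.1989 = -0.5509; denominator = 1 − 0.1989 = 0.8011
φ_{22} = -0.5509 / 0.8011 = -0.688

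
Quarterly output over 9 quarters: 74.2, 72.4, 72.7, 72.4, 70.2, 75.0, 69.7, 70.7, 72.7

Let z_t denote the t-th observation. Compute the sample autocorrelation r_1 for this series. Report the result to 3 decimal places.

-0.375

Mean z̄ = (74.2 + 72.4 + 72.7 + 72.4 + 70.2 + 75.0 + 69.7 + 70.7 + 72.7)/9 = 72.2222
Numerator Σ_{t=1}^{8}(z_t−z̄)(z_{t+1}−z̄) = -9.3494
Denominator Σ(z_t−z̄)² = 24.9156
r_1 = -9.3494 / 24.9156 = -0.375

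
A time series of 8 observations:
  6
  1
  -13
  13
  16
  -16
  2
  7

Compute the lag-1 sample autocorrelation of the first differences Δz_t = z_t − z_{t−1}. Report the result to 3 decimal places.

First differences Δz: -5, -14, 26, 3, -32, 18, 5
Mean of differences = 0.1429
Numerator Σ(Δz_t−Δz̄)(Δz_{t+1}−Δz̄) = -798.1633
Denominator Σ(Δz_t−Δz̄)² = 2278.8571
r_1(Δz) = -798.1633 / 2278.8571 = -0.350

-0.350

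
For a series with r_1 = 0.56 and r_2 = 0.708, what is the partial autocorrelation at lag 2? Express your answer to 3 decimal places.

φ_{22} = (r_2 − r_1²) / (1 − r_1²)
r_1² = (0.56)² = 0.3136
Numerator = 0.708 − 0.3136 = 0.3944; denominator = 1 − 0.3136 = 0.6864
φ_{22} = 0.3944 / 0.6864 = 0.575

0.575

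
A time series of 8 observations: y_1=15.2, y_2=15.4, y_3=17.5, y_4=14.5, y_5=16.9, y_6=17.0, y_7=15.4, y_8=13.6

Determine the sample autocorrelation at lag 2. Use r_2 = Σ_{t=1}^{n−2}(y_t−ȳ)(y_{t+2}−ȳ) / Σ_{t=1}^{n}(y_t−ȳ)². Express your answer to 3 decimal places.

-0.237

Mean ȳ = (15.2 + 15.4 + 17.5 + 14.5 + 16.9 + 17.0 + 15.4 + 13.6)/8 = 15.6875
Σ(y_t−ȳ)(y_{t+2}−ȳ) = (-0.8836) + (0.3414) + (2.1977) + (-1.5586) + (-0.3486) + (-2.7398) = -2.9916
Denominator Σ(y_t−ȳ)² = 12.6488
r_2 = -2.9916 / 12.6488 = -0.237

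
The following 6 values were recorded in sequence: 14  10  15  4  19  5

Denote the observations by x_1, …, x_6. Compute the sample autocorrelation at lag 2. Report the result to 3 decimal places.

0.534

Mean x̄ = (14 + 10 + 15 + 4 + 19 + 5)/6 = 11.1667
Σ(x_t−x̄)(x_{t+2}−x̄) = (10.8611) + (8.3611) + (30.0278) + (44.1944) = 93.4444
Denominator Σ(x_t−x̄)² = 174.8333
r_2 = 93.4444 / 174.8333 = 0.534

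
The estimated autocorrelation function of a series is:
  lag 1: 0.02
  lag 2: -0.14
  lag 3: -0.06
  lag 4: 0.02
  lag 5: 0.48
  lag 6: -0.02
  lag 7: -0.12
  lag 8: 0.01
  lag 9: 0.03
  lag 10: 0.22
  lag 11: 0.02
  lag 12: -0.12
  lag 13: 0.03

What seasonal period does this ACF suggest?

5

The largest autocorrelation is r_5 = 0.48, with a weaker echo at lag 10 (0.22); the remaining lags stay at or below 0.03.
The dominant spike at lag 5 indicates a seasonal period of 5.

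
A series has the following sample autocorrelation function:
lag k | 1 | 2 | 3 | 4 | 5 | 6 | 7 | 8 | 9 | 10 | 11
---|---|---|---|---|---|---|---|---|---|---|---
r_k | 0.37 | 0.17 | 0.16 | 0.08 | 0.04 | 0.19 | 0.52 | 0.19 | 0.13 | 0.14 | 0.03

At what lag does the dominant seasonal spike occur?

7

The largest autocorrelation is r_7 = 0.52; the remaining lags stay at or below 0.37. The elevated value at lag 1 (0.37), dropping to 0.17 at lag 2, reflects decaying short-term dependence rather than seasonality.
The dominant spike at lag 7 indicates a seasonal period of 7.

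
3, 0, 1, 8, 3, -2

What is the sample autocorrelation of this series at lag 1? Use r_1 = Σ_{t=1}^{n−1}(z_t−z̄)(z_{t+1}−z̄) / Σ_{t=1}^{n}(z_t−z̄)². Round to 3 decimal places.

Mean z̄ = (3 + 0 + 1 + 8 + 3 − 2)/6 = 2.1667
Σ(z_t−z̄)(z_{t+1}−z̄) = (-1.8056) + (2.5278) + (-6.8056) + (4.8611) + (-3.4722) = -4.6944
Denominator Σ(z_t−z̄)² = 58.8333
r_1 = -4.6944 / 58.8333 = -0.080

-0.080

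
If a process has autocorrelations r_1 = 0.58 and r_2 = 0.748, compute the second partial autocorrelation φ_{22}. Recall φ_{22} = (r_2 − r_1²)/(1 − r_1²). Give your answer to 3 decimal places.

0.620

φ_{22} = (r_2 − r_1²) / (1 − r_1²)
r_1² = (0.58)² = 0.3364
Numerator = 0.748 − 0.3364 = 0.4116; denominator = 1 − 0.3364 = 0.6636
φ_{22} = 0.4116 / 0.6636 = 0.620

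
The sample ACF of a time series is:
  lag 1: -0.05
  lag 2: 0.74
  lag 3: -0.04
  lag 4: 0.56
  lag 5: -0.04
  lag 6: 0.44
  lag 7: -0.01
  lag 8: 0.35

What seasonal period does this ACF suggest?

The largest autocorrelation is r_2 = 0.74, with weaker echoes at lags 4 (0.56), 6 (0.44) and 8 (0.35); the remaining lags stay at or below -0.01.
The dominant spike at lag 2 indicates a seasonal period of 2.

2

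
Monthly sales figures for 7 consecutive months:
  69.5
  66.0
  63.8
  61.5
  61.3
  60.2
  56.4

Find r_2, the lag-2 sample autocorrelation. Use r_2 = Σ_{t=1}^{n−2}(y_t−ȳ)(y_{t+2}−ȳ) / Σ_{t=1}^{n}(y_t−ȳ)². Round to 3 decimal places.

Mean ȳ = (69.5 + 66.0 + 63.8 + 61.5 + 61.3 + 60.2 + 56.4)/7 = 62.6714
Deviations from mean: 6.8286, 3.3286, 1.1286, -1.1714, -1.3714, -2.4714, -6.2714
Σ(y_t−ȳ)(y_{t+2}−ȳ) = (7.7065) + (-3.8992) + (-1.5478) + (2.8951) + (8.6008) = 13.7555
Denominator Σ(y_t−ȳ)² = 107.6743
r_2 = 13.7555 / 107.6743 = 0.128

0.128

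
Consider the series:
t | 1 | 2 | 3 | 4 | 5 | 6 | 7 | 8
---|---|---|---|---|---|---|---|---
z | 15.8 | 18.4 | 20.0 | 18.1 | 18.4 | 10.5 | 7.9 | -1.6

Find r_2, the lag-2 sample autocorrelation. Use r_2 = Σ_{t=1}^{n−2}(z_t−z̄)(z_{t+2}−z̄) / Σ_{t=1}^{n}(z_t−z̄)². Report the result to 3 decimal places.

Mean z̄ = (15.8 + 18.4 + 20.0 + 18.1 + 18.4 + 10.5 + 7.9 − 1.6)/8 = 13.4375
Deviations from mean: 2.3625, 4.9625, 6.5625, 4.6625, 4.9625, -2.9375, -5.5375, -15.0375
Σ(z_t−z̄)(z_{t+2}−z̄) = (15.5039) + (23.1377) + (32.5664) + (-13.6961) + (-27.4798) + (44.1727) = 74.2047
Denominator Σ(z_t−z̄)² = 385.0588
r_2 = 74.2047 / 385.0588 = 0.193

0.193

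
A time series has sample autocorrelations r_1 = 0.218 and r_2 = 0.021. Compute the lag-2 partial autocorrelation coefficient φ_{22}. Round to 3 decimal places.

φ_{22} = (r_2 − r_1²) / (1 − r_1²)
r_1² = (0.218)² = 0.047524
Numerator = 0.021 − 0.0475 = -0.0265; denominator = 1 − 0.0475 = 0.9525
φ_{22} = -0.0265 / 0.9525 = -0.028

-0.028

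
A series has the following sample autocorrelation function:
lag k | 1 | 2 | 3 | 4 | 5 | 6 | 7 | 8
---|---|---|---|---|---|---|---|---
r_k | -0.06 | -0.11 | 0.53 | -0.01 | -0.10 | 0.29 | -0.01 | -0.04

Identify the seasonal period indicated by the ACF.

3

The largest autocorrelation is r_3 = 0.53, with a weaker echo at lag 6 (0.29); the remaining lags stay at or below -0.01.
The dominant spike at lag 3 indicates a seasonal period of 3.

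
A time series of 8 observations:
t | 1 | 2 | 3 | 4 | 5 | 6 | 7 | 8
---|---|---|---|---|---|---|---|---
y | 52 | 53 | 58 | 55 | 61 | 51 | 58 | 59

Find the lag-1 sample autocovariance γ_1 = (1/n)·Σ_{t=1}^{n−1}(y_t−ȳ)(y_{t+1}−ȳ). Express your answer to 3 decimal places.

-3.752

Mean ȳ = (52 + 53 + 58 + 55 + 61 + 51 + 58 + 59)/8 = 55.8750
Σ_{t=1}^{7}(y_t−ȳ)(y_{t+1}−ȳ) = -30.0156
γ_1 = -30.0156 / 8 = -3.752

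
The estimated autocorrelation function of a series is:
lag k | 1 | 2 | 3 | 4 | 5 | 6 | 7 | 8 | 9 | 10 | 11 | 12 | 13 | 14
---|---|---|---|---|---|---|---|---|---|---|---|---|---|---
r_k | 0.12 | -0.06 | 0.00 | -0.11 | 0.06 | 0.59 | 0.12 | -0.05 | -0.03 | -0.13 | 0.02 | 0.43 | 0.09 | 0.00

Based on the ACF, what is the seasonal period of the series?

The largest autocorrelation is r_6 = 0.59, with a weaker echo at lag 12 (0.43); the remaining lags stay at or below 0.12.
The dominant spike at lag 6 indicates a seasonal period of 6.

6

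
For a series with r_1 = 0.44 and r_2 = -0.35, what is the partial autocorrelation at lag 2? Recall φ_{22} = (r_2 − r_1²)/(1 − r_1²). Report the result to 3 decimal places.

φ_{22} = (r_2 − r_1²) / (1 − r_1²)
r_1² = (0.44)² = 0.1936
Numerator = -0.35 − 0.1936 = -0.5436; denominator = 1 − 0.1936 = 0.8064
φ_{22} = -0.5436 / 0.8064 = -0.674

-0.674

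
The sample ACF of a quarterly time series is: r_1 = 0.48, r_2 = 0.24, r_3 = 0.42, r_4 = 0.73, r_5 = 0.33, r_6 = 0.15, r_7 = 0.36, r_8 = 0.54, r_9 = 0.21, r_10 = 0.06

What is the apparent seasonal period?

The largest autocorrelation is r_4 = 0.73, with a weaker echo at lag 8 (0.54); the remaining lags stay at or below 0.48. The elevated value at lag 1 (0.48), dropping to 0.24 at lag 2, reflects decaying short-term dependence rather than seasonality.
The dominant spike at lag 4 indicates a seasonal period of 4.

4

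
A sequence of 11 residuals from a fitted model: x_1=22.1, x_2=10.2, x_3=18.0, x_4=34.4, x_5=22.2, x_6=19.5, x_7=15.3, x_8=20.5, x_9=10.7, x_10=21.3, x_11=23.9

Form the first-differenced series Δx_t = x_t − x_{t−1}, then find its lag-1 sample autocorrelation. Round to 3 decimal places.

-0.306

First differences Δx: -11.9, 7.8, 16.4, -12.2, -2.7, -4.2, 5.2, -9.8, 10.6, 2.6
Mean of differences = 0.1800
Numerator Σ(Δx_t−Δx̄)(Δx_{t+1}−Δx̄) = -271.8504
Denominator Σ(Δx_t−Δx̄)² = 887.0560
r_1(Δx) = -271.8504 / 887.0560 = -0.306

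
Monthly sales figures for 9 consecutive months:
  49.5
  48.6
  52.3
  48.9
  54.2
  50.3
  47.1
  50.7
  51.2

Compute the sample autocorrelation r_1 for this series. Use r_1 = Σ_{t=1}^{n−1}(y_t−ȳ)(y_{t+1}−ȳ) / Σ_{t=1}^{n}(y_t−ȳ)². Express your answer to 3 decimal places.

-0.312

Mean ȳ = (49.5 + 48.6 + 52.3 + 48.9 + 54.2 + 50.3 + 47.1 + 50.7 + 51.2)/9 = 50.3111
Numerator Σ_{t=1}^{8}(y_t−ȳ)(y_{t+1}−ȳ) = -11.2201
Denominator Σ(y_t−ȳ)² = 35.9089
r_1 = -11.2201 / 35.9089 = -0.312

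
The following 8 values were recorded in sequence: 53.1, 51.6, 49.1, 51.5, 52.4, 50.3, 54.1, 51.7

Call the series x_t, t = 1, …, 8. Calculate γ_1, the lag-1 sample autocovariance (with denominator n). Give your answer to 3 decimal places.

Mean x̄ = (53.1 + 51.6 + 49.1 + 51.5 + 52.4 + 50.3 + 54.1 + 51.7)/8 = 51.7250
Deviations: 1.3750, -0.1250, -2.6250, -0.2250, 0.6750, -1.4250, 2.3750, -0.0250
Σ_{t=1}^{7}(x_t−x̄)(x_{t+1}−x̄) = -3.8106
γ_1 = -3.8106 / 8 = -0.476

-0.476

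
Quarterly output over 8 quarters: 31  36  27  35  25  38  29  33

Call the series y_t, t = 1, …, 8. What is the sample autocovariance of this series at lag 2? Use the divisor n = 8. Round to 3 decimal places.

Mean ȳ = (31 + 36 + 27 + 35 + 25 + 38 + 29 + 33)/8 = 31.7500
Σ_{t=1}^{6}(y_t−ȳ)(y_{t+2}−ȳ) = 96.1250
γ_2 = 96.1250 / 8 = 12.016

12.016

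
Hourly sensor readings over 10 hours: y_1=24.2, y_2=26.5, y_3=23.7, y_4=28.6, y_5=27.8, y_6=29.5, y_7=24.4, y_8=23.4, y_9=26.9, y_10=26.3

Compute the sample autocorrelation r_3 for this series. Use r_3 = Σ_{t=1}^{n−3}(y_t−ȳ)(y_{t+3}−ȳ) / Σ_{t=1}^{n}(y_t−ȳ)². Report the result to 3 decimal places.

-0.459

Mean ȳ = (24.2 + 26.5 + 23.7 + 28.6 + 27.8 + 29.5 + 24.4 + 23.4 + 26.9 + 26.3)/10 = 26.1300
Σ(y_t−ȳ)(y_{t+3}−ȳ) = (-4.7671) + (0.6179) + (-8.1891) + (-4.2731) + (-4.5591) + (2.5949) + (-0.2941) = -18.8697
Denominator Σ(y_t−ȳ)² = 41.0810
r_3 = -18.8697 / 41.0810 = -0.459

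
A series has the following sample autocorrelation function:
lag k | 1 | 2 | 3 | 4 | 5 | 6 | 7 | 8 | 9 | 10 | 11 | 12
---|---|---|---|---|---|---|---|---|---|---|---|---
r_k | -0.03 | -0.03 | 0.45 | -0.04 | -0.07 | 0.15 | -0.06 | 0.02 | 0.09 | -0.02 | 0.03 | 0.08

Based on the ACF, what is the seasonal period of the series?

3

The largest autocorrelation is r_3 = 0.45, with a weaker echo at lag 6 (0.15); the remaining lags stay at or below 0.09.
The dominant spike at lag 3 indicates a seasonal period of 3.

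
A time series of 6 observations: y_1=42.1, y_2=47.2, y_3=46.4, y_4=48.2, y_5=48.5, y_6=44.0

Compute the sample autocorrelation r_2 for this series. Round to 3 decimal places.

-0.079

Mean ȳ = (42.1 + 47.2 + 46.4 + 48.2 + 48.5 + 44.0)/6 = 46.0667
Deviations from mean: -3.9667, 1.1333, 0.3333, 2.1333, 2.4333, -2.0667
Numerator Σ_{t=1}^{4}(y_t−ȳ)(y_{t+2}−ȳ) = -2.5022
Denominator Σ(y_t−ȳ)² = 31.8733
r_2 = -2.5022 / 31.8733 = -0.079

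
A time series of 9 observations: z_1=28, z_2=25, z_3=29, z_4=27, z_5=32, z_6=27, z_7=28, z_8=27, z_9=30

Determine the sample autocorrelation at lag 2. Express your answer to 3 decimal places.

0.263

Mean z̄ = (28 + 25 + 29 + 27 + 32 + 27 + 28 + 27 + 30)/9 = 28.1111
Numerator Σ_{t=1}^{7}(z_t−z̄)(z_{t+2}−z̄) = 8.6420
Denominator Σ(z_t−z̄)² = 32.8889
r_2 = 8.6420 / 32.8889 = 0.263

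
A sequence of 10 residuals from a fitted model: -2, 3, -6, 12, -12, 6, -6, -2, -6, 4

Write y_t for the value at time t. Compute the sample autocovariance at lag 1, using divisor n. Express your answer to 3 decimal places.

-35.871

Mean ȳ = (-2 + 3 − 6 + 12 − 12 + 6 − 6 − 2 − 6 + 4)/10 = -0.9000
Σ_{t=1}^{9}(y_t−ȳ)(y_{t+1}−ȳ) = -358.7100
γ_1 = -358.7100 / 10 = -35.871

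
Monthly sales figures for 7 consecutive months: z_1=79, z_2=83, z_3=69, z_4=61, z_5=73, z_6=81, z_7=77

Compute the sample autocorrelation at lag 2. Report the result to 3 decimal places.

Mean z̄ = (79 + 83 + 69 + 61 + 73 + 81 + 77)/7 = 74.7143
Σ(z_t−z̄)(z_{t+2}−z̄) = (-24.4898) + (-113.6327) + (9.7959) + (-86.2041) + (-3.9184) = -218.4490
Denominator Σ(z_t−z̄)² = 355.4286
r_2 = -218.4490 / 355.4286 = -0.615

-0.615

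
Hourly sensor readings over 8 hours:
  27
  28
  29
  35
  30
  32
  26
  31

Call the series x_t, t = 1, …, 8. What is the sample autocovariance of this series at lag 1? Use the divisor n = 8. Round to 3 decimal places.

-1.133

Mean x̄ = (27 + 28 + 29 + 35 + 30 + 32 + 26 + 31)/8 = 29.7500
Σ_{t=1}^{7}(x_t−x̄)(x_{t+1}−x̄) = -9.0625
γ_1 = -9.0625 / 8 = -1.133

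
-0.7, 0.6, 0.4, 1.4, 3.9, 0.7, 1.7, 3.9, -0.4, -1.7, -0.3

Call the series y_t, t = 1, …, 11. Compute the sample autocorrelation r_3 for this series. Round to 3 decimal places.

Mean ȳ = (-0.7 + 0.6 + 0.4 + 1.4 + 3.9 + 0.7 + 1.7 + 3.9 − 0.4 − 1.7 − 0.3)/11 = 0.8636
Numerator Σ_{t=1}^{8}(y_t−ȳ)(y_{t+3}−ȳ) = 2.6342
Denominator Σ(y_t−ȳ)² = 31.7055
r_3 = 2.6342 / 31.7055 = 0.083

0.083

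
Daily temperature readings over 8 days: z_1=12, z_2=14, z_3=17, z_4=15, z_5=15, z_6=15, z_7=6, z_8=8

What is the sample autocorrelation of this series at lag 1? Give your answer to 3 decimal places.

Mean z̄ = (12 + 14 + 17 + 15 + 15 + 15 + 6 + 8)/8 = 12.7500
Deviations from mean: -0.7500, 1.2500, 4.2500, 2.2500, 2.2500, 2.2500, -6.7500, -4.7500
Numerator Σ_{t=1}^{7}(z_t−z̄)(z_{t+1}−z̄) = 40.9375
Denominator Σ(z_t−z̄)² = 103.5000
r_1 = 40.9375 / 103.5000 = 0.396

0.396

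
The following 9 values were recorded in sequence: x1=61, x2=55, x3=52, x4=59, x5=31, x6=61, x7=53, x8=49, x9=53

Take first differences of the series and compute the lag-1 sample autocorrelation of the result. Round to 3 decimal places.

First differences Δx: -6, -3, 7, -28, 30, -8, -4, 4
Mean of differences = -1.0000
Numerator Σ(Δx_t−Δx̄)(Δx_{t+1}−Δx̄) = -1270.0000
Denominator Σ(Δx_t−Δx̄)² = 1866.0000
r_1(Δx) = -1270.0000 / 1866.0000 = -0.681

-0.681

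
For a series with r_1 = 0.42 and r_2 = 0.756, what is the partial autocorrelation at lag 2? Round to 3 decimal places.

φ_{22} = (r_2 − r_1²) / (1 − r_1²)
r_1² = (0.42)² = 0.1764
Numerator = 0.756 − 0.1764 = 0.5796; denominator = 1 − 0.1764 = 0.8236
φ_{22} = 0.5796 / 0.8236 = 0.704

0.704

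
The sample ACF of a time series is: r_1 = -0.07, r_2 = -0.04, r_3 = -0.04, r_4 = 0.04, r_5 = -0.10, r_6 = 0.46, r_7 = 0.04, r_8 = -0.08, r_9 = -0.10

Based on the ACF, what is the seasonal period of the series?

6

The largest autocorrelation is r_6 = 0.46; the remaining lags stay at or below 0.04.
The dominant spike at lag 6 indicates a seasonal period of 6.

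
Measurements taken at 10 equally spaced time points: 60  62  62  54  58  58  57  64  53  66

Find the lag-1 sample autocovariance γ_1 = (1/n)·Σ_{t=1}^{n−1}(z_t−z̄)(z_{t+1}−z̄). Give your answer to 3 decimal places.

Mean z̄ = (60 + 62 + 62 + 54 + 58 + 58 + 57 + 64 + 53 + 66)/10 = 59.4000
Σ_{t=1}^{9}(z_t−z̄)(z_{t+1}−z̄) = -75.5600
γ_1 = -75.5600 / 10 = -7.556

-7.556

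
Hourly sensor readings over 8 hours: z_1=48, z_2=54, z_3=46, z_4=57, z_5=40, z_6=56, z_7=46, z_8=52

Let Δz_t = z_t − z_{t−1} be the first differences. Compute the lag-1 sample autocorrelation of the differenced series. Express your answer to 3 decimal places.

First differences Δz: 6, -8, 11, -17, 16, -10, 6
Mean of differences = 0.5714
Numerator Σ(Δz_t−Δz̄)(Δz_{t+1}−Δz̄) = -810.7551
Denominator Σ(Δz_t−Δz̄)² = 899.7143
r_1(Δz) = -810.7551 / 899.7143 = -0.901

-0.901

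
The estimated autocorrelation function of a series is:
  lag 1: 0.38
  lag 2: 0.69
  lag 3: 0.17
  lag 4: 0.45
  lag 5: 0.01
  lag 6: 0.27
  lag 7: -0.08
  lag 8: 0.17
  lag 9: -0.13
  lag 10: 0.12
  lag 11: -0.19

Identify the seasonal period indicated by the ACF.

2

The largest autocorrelation is r_2 = 0.69, with a weaker echo at lag 4 (0.45); the remaining lags stay at or below 0.38.
The dominant spike at lag 2 indicates a seasonal period of 2.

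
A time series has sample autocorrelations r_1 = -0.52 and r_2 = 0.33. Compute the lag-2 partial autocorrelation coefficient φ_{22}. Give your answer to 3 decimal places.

0.082

φ_{22} = (r_2 − r_1²) / (1 − r_1²)
r_1² = (-0.52)² = 0.2704
Numerator = 0.33 − 0.2704 = 0.0596; denominator = 1 − 0.2704 = 0.7296
φ_{22} = 0.0596 / 0.7296 = 0.082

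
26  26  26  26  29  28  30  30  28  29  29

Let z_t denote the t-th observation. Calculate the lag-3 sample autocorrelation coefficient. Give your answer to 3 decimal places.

0.158

Mean z̄ = (26 + 26 + 26 + 26 + 29 + 28 + 30 + 30 + 28 + 29 + 29)/11 = 27.9091
Numerator Σ_{t=1}^{8}(z_t−z̄)(z_{t+3}−z̄) = 4.2479
Denominator Σ(z_t−z̄)² = 26.9091
r_3 = 4.2479 / 26.9091 = 0.158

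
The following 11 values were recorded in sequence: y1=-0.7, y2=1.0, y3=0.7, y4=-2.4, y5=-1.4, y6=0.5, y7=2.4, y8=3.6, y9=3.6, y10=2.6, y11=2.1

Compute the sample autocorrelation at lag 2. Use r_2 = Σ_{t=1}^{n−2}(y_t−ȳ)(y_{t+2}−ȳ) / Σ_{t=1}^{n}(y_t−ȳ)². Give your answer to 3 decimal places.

0.224

Mean ȳ = (-0.7 + 1.0 + 0.7 − 2.4 − 1.4 + 0.5 + 2.4 + 3.6 + 3.6 + 2.6 + 2.1)/11 = 1.0909
Numerator Σ_{t=1}^{9}(y_t−ȳ)(y_{t+2}−ȳ) = 8.9135
Denominator Σ(y_t−ȳ)² = 39.7091
r_2 = 8.9135 / 39.7091 = 0.224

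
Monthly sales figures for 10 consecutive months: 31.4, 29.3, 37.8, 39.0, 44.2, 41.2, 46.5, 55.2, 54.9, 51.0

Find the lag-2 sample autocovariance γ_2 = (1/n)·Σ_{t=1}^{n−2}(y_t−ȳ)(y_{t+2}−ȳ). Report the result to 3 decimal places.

Mean ȳ = (31.4 + 29.3 + 37.8 + 39.0 + 44.2 + 41.2 + 46.5 + 55.2 + 54.9 + 51.0)/10 = 43.0500
Σ_{t=1}^{8}(y_t−ȳ)(y_{t+2}−ȳ) = 237.2700
γ_2 = 237.2700 / 10 = 23.727

23.727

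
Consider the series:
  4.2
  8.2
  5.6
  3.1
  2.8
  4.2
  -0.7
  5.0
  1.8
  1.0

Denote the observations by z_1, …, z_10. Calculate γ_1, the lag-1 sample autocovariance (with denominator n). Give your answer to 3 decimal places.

0.453

Mean z̄ = (4.2 + 8.2 + 5.6 + 3.1 + 2.8 + 4.2 − 0.7 + 5.0 + 1.8 + 1.0)/10 = 3.5200
Σ_{t=1}^{9}(z_t−z̄)(z_{t+1}−z̄) = 4.5296
γ_1 = 4.5296 / 10 = 0.453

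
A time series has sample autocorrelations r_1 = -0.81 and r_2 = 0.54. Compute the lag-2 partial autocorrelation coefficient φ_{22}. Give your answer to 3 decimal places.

-0.338

φ_{22} = (r_2 − r_1²) / (1 − r_1²)
r_1² = (-0.81)² = 0.6561
Numerator = 0.54 − 0.6561 = -0.1161; denominator = 1 − 0.6561 = 0.3439
φ_{22} = -0.1161 / 0.3439 = -0.338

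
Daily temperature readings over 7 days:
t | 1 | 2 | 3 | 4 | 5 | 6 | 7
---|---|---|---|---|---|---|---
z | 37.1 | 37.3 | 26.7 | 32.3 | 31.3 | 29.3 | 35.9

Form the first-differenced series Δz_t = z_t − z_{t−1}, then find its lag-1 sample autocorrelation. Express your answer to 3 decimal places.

-0.416

First differences Δz: 0.2, -10.6, 5.6, -1.0, -2.0, 6.6
Mean of differences = -0.2000
Numerator Σ(Δz_t−Δz̄)(Δz_{t+1}−Δz̄) = -79.9200
Denominator Σ(Δz_t−Δz̄)² = 192.0800
r_1(Δz) = -79.9200 / 192.0800 = -0.416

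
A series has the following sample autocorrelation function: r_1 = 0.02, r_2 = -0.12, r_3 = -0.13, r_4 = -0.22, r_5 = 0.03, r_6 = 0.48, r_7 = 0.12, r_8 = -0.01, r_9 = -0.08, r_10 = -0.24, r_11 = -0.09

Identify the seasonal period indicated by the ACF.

6

The largest autocorrelation is r_6 = 0.48; the remaining lags stay at or below 0.12.
The dominant spike at lag 6 indicates a seasonal period of 6.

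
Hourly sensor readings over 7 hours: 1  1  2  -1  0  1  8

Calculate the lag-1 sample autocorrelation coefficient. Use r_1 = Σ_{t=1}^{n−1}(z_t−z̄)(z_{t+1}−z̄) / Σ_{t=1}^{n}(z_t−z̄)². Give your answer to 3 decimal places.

Mean z̄ = (1 + 1 + 2 − 1 + 0 + 1 + 8)/7 = 1.7143
Deviations from mean: -0.7143, -0.7143, 0.2857, -2.7143, -1.7143, -0.7143, 6.2857
Σ(z_t−z̄)(z_{t+1}−z̄) = (0.5102) + (-0.2041) + (-0.7755) + (4.6531) + (1.2245) + (-4.4898) = 0.9184
Denominator Σ(z_t−z̄)² = 51.4286
r_1 = 0.9184 / 51.4286 = 0.018

0.018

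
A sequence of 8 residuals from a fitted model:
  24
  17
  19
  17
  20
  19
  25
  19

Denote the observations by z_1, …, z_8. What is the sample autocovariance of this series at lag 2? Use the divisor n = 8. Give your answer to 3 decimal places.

Mean z̄ = (24 + 17 + 19 + 17 + 20 + 19 + 25 + 19)/8 = 20.0000
Σ_{t=1}^{6}(z_t−z̄)(z_{t+2}−z̄) = 9.0000
γ_2 = 9.0000 / 8 = 1.125

1.125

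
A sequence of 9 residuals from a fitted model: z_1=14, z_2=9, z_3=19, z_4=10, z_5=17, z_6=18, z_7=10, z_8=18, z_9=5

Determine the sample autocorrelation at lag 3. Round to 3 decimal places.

Mean z̄ = (14 + 9 + 19 + 10 + 17 + 18 + 10 + 18 + 5)/9 = 13.3333
Σ(z_t−z̄)(z_{t+3}−z̄) = (-2.2222) + (-15.8889) + (26.4444) + (11.1111) + (17.1111) + (-38.8889) = -2.3333
Denominator Σ(z_t−z̄)² = 200.0000
r_3 = -2.3333 / 200.0000 = -0.012

-0.012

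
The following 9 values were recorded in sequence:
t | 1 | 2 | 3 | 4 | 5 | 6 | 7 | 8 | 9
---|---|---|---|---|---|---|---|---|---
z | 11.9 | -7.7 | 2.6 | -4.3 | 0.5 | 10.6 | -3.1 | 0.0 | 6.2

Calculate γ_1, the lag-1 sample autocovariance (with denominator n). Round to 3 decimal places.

-17.043

Mean z̄ = (11.9 − 7.7 + 2.6 − 4.3 + 0.5 + 10.6 − 3.1 + 0.0 + 6.2)/9 = 1.8556
Σ_{t=1}^{8}(z_t−z̄)(z_{t+1}−z̄) = -153.3853
γ_1 = -153.3853 / 9 = -17.043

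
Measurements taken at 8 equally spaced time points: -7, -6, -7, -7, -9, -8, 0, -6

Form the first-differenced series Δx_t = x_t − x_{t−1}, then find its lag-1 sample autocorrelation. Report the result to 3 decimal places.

-0.411

First differences Δx: 1, -1, 0, -2, 1, 8, -6
Mean of differences = 0.1429
Numerator Σ(Δx_t−Δx̄)(Δx_{t+1}−Δx̄) = -43.8776
Denominator Σ(Δx_t−Δx̄)² = 106.8571
r_1(Δx) = -43.8776 / 106.8571 = -0.411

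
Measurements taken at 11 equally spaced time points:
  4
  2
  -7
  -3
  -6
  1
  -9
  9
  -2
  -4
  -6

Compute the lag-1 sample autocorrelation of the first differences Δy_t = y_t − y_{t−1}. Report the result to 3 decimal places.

-0.684

First differences Δy: -2, -9, 4, -3, 7, -10, 18, -11, -2, -2
Mean of differences = -1.0000
Numerator Σ(Δy_t−Δȳ)(Δy_{t+1}−Δȳ) = -480.0000
Denominator Σ(Δy_t−Δȳ)² = 702.0000
r_1(Δy) = -480.0000 / 702.0000 = -0.684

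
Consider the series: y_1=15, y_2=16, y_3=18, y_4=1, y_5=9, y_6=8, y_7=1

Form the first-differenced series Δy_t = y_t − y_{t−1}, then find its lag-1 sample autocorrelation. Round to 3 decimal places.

-0.515

First differences Δy: 1, 2, -17, 8, -1, -7
Mean of differences = -2.3333
Numerator Σ(Δy_t−Δȳ)(Δy_{t+1}−Δȳ) = -193.1111
Denominator Σ(Δy_t−Δȳ)² = 375.3333
r_1(Δy) = -193.1111 / 375.3333 = -0.515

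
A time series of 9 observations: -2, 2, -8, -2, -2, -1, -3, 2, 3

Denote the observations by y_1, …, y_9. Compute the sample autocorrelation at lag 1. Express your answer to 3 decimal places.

Mean ȳ = (-2 + 2 − 8 − 2 − 2 − 1 − 3 + 2 + 3)/9 = -1.2222
Numerator Σ_{t=1}^{8}(y_t−ȳ)(y_{t+1}−ȳ) = -11.1605
Denominator Σ(y_t−ȳ)² = 89.5556
r_1 = -11.1605 / 89.5556 = -0.125

-0.125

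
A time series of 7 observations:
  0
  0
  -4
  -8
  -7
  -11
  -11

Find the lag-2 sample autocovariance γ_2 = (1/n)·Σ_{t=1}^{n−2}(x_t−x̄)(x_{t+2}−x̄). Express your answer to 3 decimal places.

Mean x̄ = (0 + 0 − 4 − 8 − 7 − 11 − 11)/7 = -5.8571
Σ_{t=1}^{5}(x_t−x̄)(x_{t+2}−x̄) = 13.1020
γ_2 = 13.1020 / 7 = 1.872

1.872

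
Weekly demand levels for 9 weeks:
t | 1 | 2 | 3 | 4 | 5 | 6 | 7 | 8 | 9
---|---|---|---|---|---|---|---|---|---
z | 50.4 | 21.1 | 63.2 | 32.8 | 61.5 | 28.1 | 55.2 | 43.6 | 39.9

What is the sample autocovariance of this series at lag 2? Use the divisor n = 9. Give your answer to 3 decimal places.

116.705

Mean z̄ = (50.4 + 21.1 + 63.2 + 32.8 + 61.5 + 28.1 + 55.2 + 43.6 + 39.9)/9 = 43.9778
Σ_{t=1}^{7}(z_t−z̄)(z_{t+2}−z̄) = 1050.3412
γ_2 = 1050.3412 / 9 = 116.705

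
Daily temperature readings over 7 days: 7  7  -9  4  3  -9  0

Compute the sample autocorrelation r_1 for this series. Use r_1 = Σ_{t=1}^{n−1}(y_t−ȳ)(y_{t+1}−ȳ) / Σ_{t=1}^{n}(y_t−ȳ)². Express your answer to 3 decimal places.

Mean ȳ = (7 + 7 − 9 + 4 + 3 − 9 + 0)/7 = 0.4286
Deviations from mean: 6.5714, 6.5714, -9.4286, 3.5714, 2.5714, -9.4286, -0.4286
Σ(y_t−ȳ)(y_{t+1}−ȳ) = (43.1837) + (-61.9592) + (-33.6735) + (9.1837) + (-24.2449) + (4.0408) = -63.4694
Denominator Σ(y_t−ȳ)² = 283.7143
r_1 = -63.4694 / 283.7143 = -0.224

-0.224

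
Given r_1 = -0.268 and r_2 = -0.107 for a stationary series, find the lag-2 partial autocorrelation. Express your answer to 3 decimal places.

-0.193

φ_{22} = (r_2 − r_1²) / (1 − r_1²)
r_1² = (-0.268)² = 0.071824
Numerator = -0.107 − 0.0718 = -0.1788; denominator = 1 − 0.0718 = 0.9282
φ_{22} = -0.1788 / 0.9282 = -0.193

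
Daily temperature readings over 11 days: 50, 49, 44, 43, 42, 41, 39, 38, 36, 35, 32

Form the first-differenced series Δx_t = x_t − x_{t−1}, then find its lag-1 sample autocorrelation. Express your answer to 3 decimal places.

-0.349

First differences Δx: -1, -5, -1, -1, -1, -2, -1, -2, -1, -3
Mean of differences = -1.8000
Numerator Σ(Δx_t−Δx̄)(Δx_{t+1}−Δx̄) = -5.4400
Denominator Σ(Δx_t−Δx̄)² = 15.6000
r_1(Δx) = -5.4400 / 15.6000 = -0.349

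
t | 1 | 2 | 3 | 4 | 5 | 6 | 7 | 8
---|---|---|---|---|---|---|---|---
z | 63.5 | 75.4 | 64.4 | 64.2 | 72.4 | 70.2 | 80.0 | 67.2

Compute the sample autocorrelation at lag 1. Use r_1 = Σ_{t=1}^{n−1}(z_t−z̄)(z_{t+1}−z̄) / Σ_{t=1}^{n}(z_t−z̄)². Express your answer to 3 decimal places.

Mean z̄ = (63.5 + 75.4 + 64.4 + 64.2 + 72.4 + 70.2 + 80.0 + 67.2)/8 = 69.6625
Deviations from mean: -6.1625, 5.7375, -5.2625, -5.4625, 2.7375, 0.5375, 10.3375, -2.4625
Σ(z_t−z̄)(z_{t+1}−z̄) = (-35.3573) + (-30.1936) + (28.7464) + (-14.9536) + (1.4714) + (5.5564) + (-25.4561) = -70.1864
Denominator Σ(z_t−z̄)² = 249.1388
r_1 = -70.1864 / 249.1388 = -0.282

-0.282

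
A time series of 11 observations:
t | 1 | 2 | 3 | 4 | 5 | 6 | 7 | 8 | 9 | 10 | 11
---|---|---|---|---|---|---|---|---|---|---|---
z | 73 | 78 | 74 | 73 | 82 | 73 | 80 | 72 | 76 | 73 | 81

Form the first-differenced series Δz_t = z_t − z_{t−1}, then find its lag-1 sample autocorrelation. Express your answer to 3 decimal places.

First differences Δz: 5, -4, -1, 9, -9, 7, -8, 4, -3, 8
Mean of differences = 0.8000
Numerator Σ(Δz_t−Δz̄)(Δz_{t+1}−Δz̄) = -289.6400
Denominator Σ(Δz_t−Δz̄)² = 399.6000
r_1(Δz) = -289.6400 / 399.6000 = -0.725

-0.725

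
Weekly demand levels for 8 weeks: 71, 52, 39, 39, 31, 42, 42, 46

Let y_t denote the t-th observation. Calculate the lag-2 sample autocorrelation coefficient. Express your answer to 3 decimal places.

Mean ȳ = (71 + 52 + 39 + 39 + 31 + 42 + 42 + 46)/8 = 45.2500
Numerator Σ_{t=1}^{6}(y_t−ȳ)(y_{t+2}−ȳ) = -49.8750
Denominator Σ(y_t−ȳ)² = 1011.5000
r_2 = -49.8750 / 1011.5000 = -0.049

-0.049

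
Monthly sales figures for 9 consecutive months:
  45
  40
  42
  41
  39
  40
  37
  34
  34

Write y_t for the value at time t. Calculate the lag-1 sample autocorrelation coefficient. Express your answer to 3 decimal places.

0.458

Mean ȳ = (45 + 40 + 42 + 41 + 39 + 40 + 37 + 34 + 34)/9 = 39.1111
Numerator Σ_{t=1}^{8}(y_t−ȳ)(y_{t+1}−ȳ) = 47.9877
Denominator Σ(y_t−ȳ)² = 104.8889
r_1 = 47.9877 / 104.8889 = 0.458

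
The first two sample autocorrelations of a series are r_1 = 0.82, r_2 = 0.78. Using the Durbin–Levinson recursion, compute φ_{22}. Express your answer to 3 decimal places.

0.328

φ_{22} = (r_2 − r_1²) / (1 − r_1²)
r_1² = (0.82)² = 0.6724
Numerator = 0.78 − 0.6724 = 0.1076; denominator = 1 − 0.6724 = 0.3276
φ_{22} = 0.1076 / 0.3276 = 0.328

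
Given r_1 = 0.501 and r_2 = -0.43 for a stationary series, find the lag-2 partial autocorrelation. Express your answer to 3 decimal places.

-0.909

φ_{22} = (r_2 − r_1²) / (1 − r_1²)
r_1² = (0.501)² = 0.251001
Numerator = -0.43 − 0.2510 = -0.6810; denominator = 1 − 0.2510 = 0.7490
φ_{22} = -0.6810 / 0.7490 = -0.909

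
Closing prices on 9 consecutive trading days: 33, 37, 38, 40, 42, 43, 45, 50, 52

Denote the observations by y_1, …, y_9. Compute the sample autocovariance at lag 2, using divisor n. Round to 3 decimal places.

Mean ȳ = (33 + 37 + 38 + 40 + 42 + 43 + 45 + 50 + 52)/9 = 42.2222
Σ_{t=1}^{7}(y_t−ȳ)(y_{t+2}−ȳ) = 82.3457
γ_2 = 82.3457 / 9 = 9.150

9.150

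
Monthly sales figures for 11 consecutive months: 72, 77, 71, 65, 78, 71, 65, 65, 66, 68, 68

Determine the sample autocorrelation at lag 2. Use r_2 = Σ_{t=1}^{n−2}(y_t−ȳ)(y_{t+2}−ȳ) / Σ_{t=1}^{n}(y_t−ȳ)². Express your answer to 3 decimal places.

-0.187

Mean ȳ = (72 + 77 + 71 + 65 + 78 + 71 + 65 + 65 + 66 + 68 + 68)/11 = 69.6364
Numerator Σ_{t=1}^{9}(y_t−ȳ)(y_{t+2}−ȳ) = -40.5372
Denominator Σ(y_t−ȳ)² = 216.5455
r_2 = -40.5372 / 216.5455 = -0.187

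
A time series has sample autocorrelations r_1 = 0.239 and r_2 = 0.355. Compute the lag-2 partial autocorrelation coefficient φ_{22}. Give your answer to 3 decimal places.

φ_{22} = (r_2 − r_1²) / (1 − r_1²)
r_1² = (0.239)² = 0.057121
Numerator = 0.355 − 0.0571 = 0.2979; denominator = 1 − 0.0571 = 0.9429
φ_{22} = 0.2979 / 0.9429 = 0.316

0.316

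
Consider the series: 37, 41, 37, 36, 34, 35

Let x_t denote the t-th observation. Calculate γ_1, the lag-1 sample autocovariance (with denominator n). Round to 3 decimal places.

1.481

Mean x̄ = (37 + 41 + 37 + 36 + 34 + 35)/6 = 36.6667
Σ_{t=1}^{5}(x_t−x̄)(x_{t+1}−x̄) = 8.8889
γ_1 = 8.8889 / 6 = 1.481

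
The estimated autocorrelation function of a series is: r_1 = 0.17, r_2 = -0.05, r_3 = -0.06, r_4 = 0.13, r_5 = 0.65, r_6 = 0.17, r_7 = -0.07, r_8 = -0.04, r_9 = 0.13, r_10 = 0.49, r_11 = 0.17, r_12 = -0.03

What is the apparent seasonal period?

The largest autocorrelation is r_5 = 0.65, with a weaker echo at lag 10 (0.49); the remaining lags stay at or below 0.17.
The dominant spike at lag 5 indicates a seasonal period of 5.

5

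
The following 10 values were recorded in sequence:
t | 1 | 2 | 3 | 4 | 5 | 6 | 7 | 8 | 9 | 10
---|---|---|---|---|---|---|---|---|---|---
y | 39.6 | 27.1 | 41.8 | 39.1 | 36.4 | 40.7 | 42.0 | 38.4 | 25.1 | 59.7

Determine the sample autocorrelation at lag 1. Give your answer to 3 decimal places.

-0.406

Mean ȳ = (39.6 + 27.1 + 41.8 + 39.1 + 36.4 + 40.7 + 42.0 + 38.4 + 25.1 + 59.7)/10 = 38.9900
Numerator Σ_{t=1}^{9}(y_t−ȳ)(y_{t+1}−ȳ) = -321.1641
Denominator Σ(y_t−ȳ)² = 790.5290
r_1 = -321.1641 / 790.5290 = -0.406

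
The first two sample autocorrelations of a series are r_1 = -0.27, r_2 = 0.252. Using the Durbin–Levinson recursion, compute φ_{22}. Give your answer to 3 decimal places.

φ_{22} = (r_2 − r_1²) / (1 − r_1²)
r_1² = (-0.27)² = 0.0729
Numerator = 0.252 − 0.0729 = 0.1791; denominator = 1 − 0.0729 = 0.9271
φ_{22} = 0.1791 / 0.9271 = 0.193

0.193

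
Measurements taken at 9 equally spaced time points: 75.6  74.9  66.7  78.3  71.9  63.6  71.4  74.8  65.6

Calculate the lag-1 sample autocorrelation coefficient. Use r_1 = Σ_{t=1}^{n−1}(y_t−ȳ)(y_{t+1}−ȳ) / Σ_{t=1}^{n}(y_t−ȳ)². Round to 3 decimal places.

Mean ȳ = (75.6 + 74.9 + 66.7 + 78.3 + 71.9 + 63.6 + 71.4 + 74.8 + 65.6)/9 = 71.4222
Numerator Σ_{t=1}^{8}(y_t−ȳ)(y_{t+1}−ȳ) = -54.3905
Denominator Σ(y_t−ȳ)² = 205.8756
r_1 = -54.3905 / 205.8756 = -0.264

-0.264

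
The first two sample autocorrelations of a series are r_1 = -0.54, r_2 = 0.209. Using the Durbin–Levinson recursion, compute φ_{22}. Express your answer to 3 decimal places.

φ_{22} = (r_2 − r_1²) / (1 − r_1²)
r_1² = (-0.54)² = 0.2916
Numerator = 0.209 − 0.2916 = -0.0826; denominator = 1 − 0.2916 = 0.7084
φ_{22} = -0.0826 / 0.7084 = -0.117

-0.117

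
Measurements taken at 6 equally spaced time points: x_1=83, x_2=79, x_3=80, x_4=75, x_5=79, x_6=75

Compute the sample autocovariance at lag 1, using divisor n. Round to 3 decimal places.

-0.958

Mean x̄ = (83 + 79 + 80 + 75 + 79 + 75)/6 = 78.5000
Deviations: 4.5000, 0.5000, 1.5000, -3.5000, 0.5000, -3.5000
Σ_{t=1}^{5}(x_t−x̄)(x_{t+1}−x̄) = -5.7500
γ_1 = -5.7500 / 6 = -0.958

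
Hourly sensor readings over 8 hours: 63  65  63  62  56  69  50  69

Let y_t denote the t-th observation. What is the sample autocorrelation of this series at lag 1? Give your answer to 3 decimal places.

-0.703

Mean ȳ = (63 + 65 + 63 + 62 + 56 + 69 + 50 + 69)/8 = 62.1250
Deviations from mean: 0.8750, 2.8750, 0.8750, -0.1250, -6.1250, 6.8750, -12.1250, 6.8750
Σ(y_t−ȳ)(y_{t+1}−ȳ) = (2.5156) + (2.5156) + (-0.1094) + (0.7656) + (-42.1094) + (-83.3594) + (-83.3594) = -203.1406
Denominator Σ(y_t−ȳ)² = 288.8750
r_1 = -203.1406 / 288.8750 = -0.703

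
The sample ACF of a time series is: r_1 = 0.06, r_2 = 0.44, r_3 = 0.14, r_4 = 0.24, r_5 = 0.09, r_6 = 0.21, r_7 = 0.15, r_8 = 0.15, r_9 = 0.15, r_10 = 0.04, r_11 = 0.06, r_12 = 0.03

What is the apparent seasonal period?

2

The largest autocorrelation is r_2 = 0.44, with weaker echoes at lags 4 (0.24) and 6 (0.21); the remaining lags stay at or below 0.15.
The dominant spike at lag 2 indicates a seasonal period of 2.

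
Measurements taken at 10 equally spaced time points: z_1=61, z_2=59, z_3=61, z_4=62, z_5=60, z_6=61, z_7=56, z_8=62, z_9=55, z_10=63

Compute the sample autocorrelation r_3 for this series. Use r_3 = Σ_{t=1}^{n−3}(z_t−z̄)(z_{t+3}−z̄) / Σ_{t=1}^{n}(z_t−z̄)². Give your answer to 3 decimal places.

Mean z̄ = (61 + 59 + 61 + 62 + 60 + 61 + 56 + 62 + 55 + 63)/10 = 60.0000
Σ(z_t−z̄)(z_{t+3}−z̄) = (2.0000) + (0.0000) + (1.0000) + (-8.0000) + (0.0000) + (-5.0000) + (-12.0000) = -22.0000
Denominator Σ(z_t−z̄)² = 62.0000
r_3 = -22.0000 / 62.0000 = -0.355

-0.355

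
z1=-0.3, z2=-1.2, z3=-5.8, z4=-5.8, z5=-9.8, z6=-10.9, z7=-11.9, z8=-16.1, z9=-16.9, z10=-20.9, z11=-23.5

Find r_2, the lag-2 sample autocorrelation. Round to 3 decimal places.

0.415

Mean z̄ = (-0.3 − 1.2 − 5.8 − 5.8 − 9.8 − 10.9 − 11.9 − 16.1 − 16.9 − 20.9 − 23.5)/11 = -11.1909
Numerator Σ_{t=1}^{9}(z_t−z̄)(z_{t+2}−z̄) = 241.2089
Denominator Σ(z_t−z̄)² = 581.5491
r_2 = 241.2089 / 581.5491 = 0.415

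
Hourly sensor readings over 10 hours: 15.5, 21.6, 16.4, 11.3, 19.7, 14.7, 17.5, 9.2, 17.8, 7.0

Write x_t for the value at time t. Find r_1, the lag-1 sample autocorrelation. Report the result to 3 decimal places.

-0.341

Mean x̄ = (15.5 + 21.6 + 16.4 + 11.3 + 19.7 + 14.7 + 17.5 + 9.2 + 17.8 + 7.0)/10 = 15.0700
Numerator Σ_{t=1}^{9}(x_t−x̄)(x_{t+1}−x̄) = -65.9089
Denominator Σ(x_t−x̄)² = 193.3210
r_1 = -65.9089 / 193.3210 = -0.341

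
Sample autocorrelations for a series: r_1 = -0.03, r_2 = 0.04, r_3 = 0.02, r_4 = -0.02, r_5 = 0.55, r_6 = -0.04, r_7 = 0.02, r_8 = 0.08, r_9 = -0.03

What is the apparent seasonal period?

The largest autocorrelation is r_5 = 0.55; the remaining lags stay at or below 0.08.
The dominant spike at lag 5 indicates a seasonal period of 5.

5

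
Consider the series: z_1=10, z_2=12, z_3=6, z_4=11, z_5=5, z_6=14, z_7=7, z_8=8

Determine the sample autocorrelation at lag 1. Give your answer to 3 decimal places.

-0.699

Mean z̄ = (10 + 12 + 6 + 11 + 5 + 14 + 7 + 8)/8 = 9.1250
Deviations from mean: 0.8750, 2.8750, -3.1250, 1.8750, -4.1250, 4.8750, -2.1250, -1.1250
Σ(z_t−z̄)(z_{t+1}−z̄) = (2.5156) + (-8.9844) + (-5.8594) + (-7.7344) + (-20.1094) + (-10.3594) + (2.3906) = -48.1406
Denominator Σ(z_t−z̄)² = 68.8750
r_1 = -48.1406 / 68.8750 = -0.699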